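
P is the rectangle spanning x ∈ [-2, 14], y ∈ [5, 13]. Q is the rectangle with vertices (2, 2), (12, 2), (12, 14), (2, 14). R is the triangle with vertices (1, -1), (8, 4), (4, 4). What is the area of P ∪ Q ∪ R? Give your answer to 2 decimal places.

By inclusion–exclusion:
Individual areas: |P| = 128, |Q| = 120, |R| = 10.
|P∩Q|: x∈[2,12], y∈[5,13] → 10·8 = 80.
|P∩R| = 0.
|Q∩R| = 6.4.
|P∩Q∩R| = 0.
|P ∪ Q ∪ R| = 258 − 86.4 + 0 = 171.60.

171.60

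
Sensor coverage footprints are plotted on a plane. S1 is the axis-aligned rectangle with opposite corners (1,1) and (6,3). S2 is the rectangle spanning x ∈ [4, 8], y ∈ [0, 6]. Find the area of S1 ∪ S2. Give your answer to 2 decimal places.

By inclusion–exclusion:
Individual areas: |S1| = 10, |S2| = 24.
|S1∩S2|: x∈[4,6], y∈[1,3] → 2·2 = 4.
|S1 ∪ S2| = 34 − 4 = 30.00.

30.00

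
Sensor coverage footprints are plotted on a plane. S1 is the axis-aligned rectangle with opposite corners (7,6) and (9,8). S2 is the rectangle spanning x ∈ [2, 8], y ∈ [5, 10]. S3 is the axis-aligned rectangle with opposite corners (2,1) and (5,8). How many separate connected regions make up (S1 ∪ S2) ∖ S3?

(S1 ∪ S2) ∖ S3 is a single connected region.

1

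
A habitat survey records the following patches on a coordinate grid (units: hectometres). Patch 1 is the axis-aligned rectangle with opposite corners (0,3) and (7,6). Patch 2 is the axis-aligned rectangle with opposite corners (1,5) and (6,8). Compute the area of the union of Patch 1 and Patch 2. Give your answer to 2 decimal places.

31.00

By inclusion–exclusion:
Individual areas: |Patch 1| = 21, |Patch 2| = 15.
|Patch 1∩Patch 2|: x∈[1,6], y∈[5,6] → 5·1 = 5.
|Patch 1 ∪ Patch 2| = 36 − 5 = 31.00.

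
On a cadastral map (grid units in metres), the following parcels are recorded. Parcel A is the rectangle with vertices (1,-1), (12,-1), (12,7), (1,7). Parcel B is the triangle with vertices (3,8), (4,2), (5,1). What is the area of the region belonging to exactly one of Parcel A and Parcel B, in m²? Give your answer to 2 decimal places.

|Parcel A| = 88, |Parcel B| = 2.5, |Parcel A∩Parcel B| = 2.4405.
|Parcel A △ Parcel B| = |Parcel A| + |Parcel B| − 2·|Parcel A∩Parcel B| = 88 + 2.5 − 4.881 = 85.62.

85.62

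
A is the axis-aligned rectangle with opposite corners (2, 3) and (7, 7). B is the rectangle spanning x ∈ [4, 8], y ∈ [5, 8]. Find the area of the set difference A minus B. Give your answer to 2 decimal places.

14.00

|A∩B|: x∈[4,7], y∈[5,7] → 3·2 = 6.
|A| = 20.
|A ∖ B| = |A| − |A∩B| = 20 − 6 = 14.00.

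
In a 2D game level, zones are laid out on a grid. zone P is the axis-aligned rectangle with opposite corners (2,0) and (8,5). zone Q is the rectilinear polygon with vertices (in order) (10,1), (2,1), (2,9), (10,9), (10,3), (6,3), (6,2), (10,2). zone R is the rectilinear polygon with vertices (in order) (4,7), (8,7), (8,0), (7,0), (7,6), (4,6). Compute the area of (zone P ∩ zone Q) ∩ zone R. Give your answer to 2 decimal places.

3.00

|zone P ∩ zone Q| = 22.
|(zone P ∩ zone Q) ∩ zone R| = 3.00.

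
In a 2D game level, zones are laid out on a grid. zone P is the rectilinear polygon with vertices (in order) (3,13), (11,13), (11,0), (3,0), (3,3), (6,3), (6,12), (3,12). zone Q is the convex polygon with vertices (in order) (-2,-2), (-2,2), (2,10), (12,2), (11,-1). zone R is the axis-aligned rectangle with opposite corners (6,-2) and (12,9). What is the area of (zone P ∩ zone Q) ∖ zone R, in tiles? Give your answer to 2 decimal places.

|zone P ∩ zone Q| = 33.
|(zone P ∩ zone Q) ∩ zone R| = 24.
|(zone P ∩ zone Q) ∖ zone R| = 33 − 24 = 9.00.

9.00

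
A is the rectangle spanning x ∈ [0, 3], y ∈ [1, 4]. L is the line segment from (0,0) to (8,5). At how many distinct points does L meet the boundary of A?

The segment meets the boundary at (3,1.875), (1.6,1).

2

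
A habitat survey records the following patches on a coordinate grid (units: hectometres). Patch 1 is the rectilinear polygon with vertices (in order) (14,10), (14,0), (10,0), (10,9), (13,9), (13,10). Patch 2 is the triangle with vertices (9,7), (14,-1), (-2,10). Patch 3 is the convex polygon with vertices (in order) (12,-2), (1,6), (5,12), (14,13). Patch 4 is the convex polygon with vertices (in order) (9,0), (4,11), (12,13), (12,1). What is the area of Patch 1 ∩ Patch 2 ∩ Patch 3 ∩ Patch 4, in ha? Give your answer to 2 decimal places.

The intersection is the polygon with vertices (10,5.4), (12,2.2), (12,1), (11.388,0.796), (10,1.75).
By the shoelace formula its area is 5.28.

5.28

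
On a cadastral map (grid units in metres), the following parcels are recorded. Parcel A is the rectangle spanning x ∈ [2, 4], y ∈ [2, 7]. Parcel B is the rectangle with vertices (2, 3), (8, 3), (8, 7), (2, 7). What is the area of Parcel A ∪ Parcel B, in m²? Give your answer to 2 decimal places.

By inclusion–exclusion:
Individual areas: |Parcel A| = 10, |Parcel B| = 24.
|Parcel A∩Parcel B|: x∈[2,4], y∈[3,7] → 2·4 = 8.
|Parcel A ∪ Parcel B| = 34 − 8 = 26.00.

26.00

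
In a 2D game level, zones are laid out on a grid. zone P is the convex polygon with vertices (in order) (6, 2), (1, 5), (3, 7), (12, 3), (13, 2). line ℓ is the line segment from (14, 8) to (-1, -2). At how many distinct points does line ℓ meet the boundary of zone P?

2

The segment meets the boundary at (5.474,2.316), (8.7,4.467).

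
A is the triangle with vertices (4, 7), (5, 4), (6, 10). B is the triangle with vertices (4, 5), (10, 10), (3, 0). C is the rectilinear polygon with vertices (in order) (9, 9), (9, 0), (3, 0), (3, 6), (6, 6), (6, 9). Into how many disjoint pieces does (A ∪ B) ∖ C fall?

(A ∪ B) ∖ C splits into 2 disjoint pieces (area 3.7581, area 0.3143).

2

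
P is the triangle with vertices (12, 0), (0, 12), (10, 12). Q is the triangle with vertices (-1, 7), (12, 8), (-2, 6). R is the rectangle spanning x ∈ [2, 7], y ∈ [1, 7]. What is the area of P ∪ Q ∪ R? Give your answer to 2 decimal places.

By inclusion–exclusion:
Individual areas: |P| = 60, |Q| = 6, |R| = 30.
|P∩Q| = 1.6578.
|P∩R| = 2.
|Q∩R| = 0.6429.
|P∩Q∩R| = 0.
|P ∪ Q ∪ R| = 96 − 4.3006 + 0 = 91.70.

91.70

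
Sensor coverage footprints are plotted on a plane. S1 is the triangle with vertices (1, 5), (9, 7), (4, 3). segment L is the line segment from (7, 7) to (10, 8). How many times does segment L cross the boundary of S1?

The segment lies entirely outside S1 and never meets its boundary.

0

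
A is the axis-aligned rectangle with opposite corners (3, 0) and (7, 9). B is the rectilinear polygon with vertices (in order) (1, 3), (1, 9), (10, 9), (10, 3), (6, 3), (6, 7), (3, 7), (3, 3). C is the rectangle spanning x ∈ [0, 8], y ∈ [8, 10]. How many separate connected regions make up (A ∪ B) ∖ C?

1

(A ∪ B) ∖ C is a single connected region.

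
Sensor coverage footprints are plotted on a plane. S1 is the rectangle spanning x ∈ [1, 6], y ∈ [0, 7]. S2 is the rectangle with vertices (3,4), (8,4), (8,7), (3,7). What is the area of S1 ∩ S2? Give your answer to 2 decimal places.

9.00

|S1∩S2|: x∈[3,6], y∈[4,7] → 3·3 = 9.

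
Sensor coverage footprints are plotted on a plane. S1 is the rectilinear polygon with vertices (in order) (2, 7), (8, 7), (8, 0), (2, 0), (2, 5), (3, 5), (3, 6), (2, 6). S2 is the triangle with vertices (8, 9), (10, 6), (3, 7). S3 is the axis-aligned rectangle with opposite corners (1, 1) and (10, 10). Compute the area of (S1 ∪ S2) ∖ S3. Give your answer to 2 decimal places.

|S1 ∪ S2| = 48.7143.
|(S1 ∪ S2) ∩ S3| = 42.7143.
|(S1 ∪ S2) ∖ S3| = 48.7143 − 42.7143 = 6.00.

6.00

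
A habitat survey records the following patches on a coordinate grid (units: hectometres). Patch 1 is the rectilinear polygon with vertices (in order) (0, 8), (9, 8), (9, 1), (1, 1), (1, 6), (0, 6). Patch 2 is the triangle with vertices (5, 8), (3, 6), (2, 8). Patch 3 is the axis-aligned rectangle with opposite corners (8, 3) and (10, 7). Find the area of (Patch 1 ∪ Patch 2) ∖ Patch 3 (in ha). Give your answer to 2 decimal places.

54.00

|Patch 1 ∪ Patch 2| = 58.
|(Patch 1 ∪ Patch 2) ∩ Patch 3| = 4.
|(Patch 1 ∪ Patch 2) ∖ Patch 3| = 58 − 4 = 54.00.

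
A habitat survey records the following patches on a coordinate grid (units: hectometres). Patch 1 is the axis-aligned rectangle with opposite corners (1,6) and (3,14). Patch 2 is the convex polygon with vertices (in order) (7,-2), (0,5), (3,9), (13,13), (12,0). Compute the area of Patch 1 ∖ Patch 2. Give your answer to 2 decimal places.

|Patch 1| = 16, |Patch 1∩Patch 2| = 3.3333.
|Patch 1 ∖ Patch 2| = |Patch 1| − |Patch 1∩Patch 2| = 16 − 3.3333 = 12.67.

12.67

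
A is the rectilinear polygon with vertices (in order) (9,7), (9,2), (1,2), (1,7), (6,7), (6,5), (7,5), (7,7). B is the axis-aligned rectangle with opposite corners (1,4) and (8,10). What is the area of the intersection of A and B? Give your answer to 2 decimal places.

19.00

The intersection is the polygon with vertices (1,7), (6,7), (6,5), (7,5), (7,7), (8,7), (8,4), (1,4).
By the shoelace formula its area is 19.00.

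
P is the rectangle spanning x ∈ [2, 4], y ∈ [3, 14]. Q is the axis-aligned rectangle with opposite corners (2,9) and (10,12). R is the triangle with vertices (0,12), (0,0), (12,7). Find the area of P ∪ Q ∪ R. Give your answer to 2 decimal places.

By inclusion–exclusion:
Individual areas: |P| = 22, |Q| = 24, |R| = 72.
|P∩Q|: x∈[2,4], y∈[9,12] → 2·3 = 6.
|P∩R| = 15.5.
|Q∩R| = 5.6333.
|P∩Q∩R| = 3.5.
|P ∪ Q ∪ R| = 118 − 27.1333 + 3.5 = 94.37.

94.37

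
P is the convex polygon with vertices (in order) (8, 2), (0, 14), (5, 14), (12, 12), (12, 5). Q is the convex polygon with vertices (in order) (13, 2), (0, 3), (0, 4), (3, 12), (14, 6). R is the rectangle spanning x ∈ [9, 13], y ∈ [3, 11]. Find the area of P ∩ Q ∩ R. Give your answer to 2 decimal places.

The intersection is the polygon with vertices (12,7.091), (12,5), (9.333,3), (9,3), (9,8.727).
By the shoelace formula its area is 12.06.

12.06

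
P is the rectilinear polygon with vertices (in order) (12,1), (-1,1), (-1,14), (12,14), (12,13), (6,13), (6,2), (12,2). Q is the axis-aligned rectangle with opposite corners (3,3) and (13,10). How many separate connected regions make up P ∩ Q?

P ∩ Q is a single connected region.

1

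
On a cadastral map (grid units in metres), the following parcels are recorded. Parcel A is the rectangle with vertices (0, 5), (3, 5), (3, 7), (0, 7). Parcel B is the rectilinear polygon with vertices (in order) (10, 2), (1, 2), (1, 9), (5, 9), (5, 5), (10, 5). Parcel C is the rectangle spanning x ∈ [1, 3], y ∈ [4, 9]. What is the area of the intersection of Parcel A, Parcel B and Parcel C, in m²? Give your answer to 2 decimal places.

4.00

The intersection is the polygon with vertices (3,5), (1,5), (1,7), (3,7).
By the shoelace formula its area is 4.00.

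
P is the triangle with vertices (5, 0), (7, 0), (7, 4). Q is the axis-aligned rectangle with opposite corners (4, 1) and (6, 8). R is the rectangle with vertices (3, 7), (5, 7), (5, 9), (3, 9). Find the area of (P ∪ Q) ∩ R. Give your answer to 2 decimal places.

The region (P ∪ Q) ∩ R is the polygon with vertices (4,8), (5,8), (5,7), (4,7).
By the shoelace formula its area is 1.00.

1.00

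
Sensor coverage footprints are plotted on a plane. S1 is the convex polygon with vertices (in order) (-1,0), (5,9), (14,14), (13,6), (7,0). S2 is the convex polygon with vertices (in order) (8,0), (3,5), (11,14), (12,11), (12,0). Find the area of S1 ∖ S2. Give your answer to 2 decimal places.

|S1| = 102.5, |S1∩S2| = 60.9204.
|S1 ∖ S2| = |S1| − |S1∩S2| = 102.5 − 60.9204 = 41.58.

41.58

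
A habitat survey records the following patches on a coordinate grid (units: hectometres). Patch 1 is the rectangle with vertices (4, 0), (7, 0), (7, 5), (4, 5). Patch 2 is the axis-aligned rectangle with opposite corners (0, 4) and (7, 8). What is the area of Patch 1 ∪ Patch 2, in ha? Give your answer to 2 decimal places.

By inclusion–exclusion:
Individual areas: |Patch 1| = 15, |Patch 2| = 28.
|Patch 1∩Patch 2|: x∈[4,7], y∈[4,5] → 3·1 = 3.
|Patch 1 ∪ Patch 2| = 43 − 3 = 40.00.

40.00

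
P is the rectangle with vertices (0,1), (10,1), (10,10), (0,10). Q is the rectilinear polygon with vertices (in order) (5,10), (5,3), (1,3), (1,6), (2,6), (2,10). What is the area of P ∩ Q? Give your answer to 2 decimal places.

24.00

The intersection is the polygon with vertices (5,10), (5,3), (1,3), (1,6), (2,6), (2,10).
By the shoelace formula its area is 24.00.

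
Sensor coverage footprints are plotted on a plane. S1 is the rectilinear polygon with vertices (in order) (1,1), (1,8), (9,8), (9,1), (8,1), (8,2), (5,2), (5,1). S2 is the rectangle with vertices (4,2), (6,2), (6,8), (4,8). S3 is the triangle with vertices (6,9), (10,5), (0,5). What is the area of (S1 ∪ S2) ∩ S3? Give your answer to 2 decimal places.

The region (S1 ∪ S2) ∩ S3 is the polygon with vertices (6,8), (7,8), (9,6), (9,5), (1,5), (1,5.667), (4.5,8).
By the shoelace formula its area is 17.92.

17.92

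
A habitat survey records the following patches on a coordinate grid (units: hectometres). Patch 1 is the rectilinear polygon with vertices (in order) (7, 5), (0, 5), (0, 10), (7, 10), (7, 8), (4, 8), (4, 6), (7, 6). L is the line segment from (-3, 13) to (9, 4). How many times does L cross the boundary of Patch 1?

The segment meets the boundary at (7,5.5), (6.333,6), (1,10), (4,7.75).

4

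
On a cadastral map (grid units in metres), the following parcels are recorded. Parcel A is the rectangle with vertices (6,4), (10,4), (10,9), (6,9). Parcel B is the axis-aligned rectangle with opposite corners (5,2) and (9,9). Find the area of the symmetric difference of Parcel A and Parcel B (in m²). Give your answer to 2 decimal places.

18.00

|Parcel A∩Parcel B|: x∈[6,9], y∈[4,9] → 3·5 = 15.
|Parcel A △ Parcel B| = |Parcel A| + |Parcel B| − 2·|Parcel A∩Parcel B| = 20 + 28 − 30 = 18.00.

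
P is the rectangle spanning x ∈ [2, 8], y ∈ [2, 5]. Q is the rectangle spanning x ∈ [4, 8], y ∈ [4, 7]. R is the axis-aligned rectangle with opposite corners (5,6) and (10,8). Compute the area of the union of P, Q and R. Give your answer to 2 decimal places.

By inclusion–exclusion:
Individual areas: |P| = 18, |Q| = 12, |R| = 10.
|P∩Q|: x∈[4,8], y∈[4,5] → 4·1 = 4.
|P∩R| = 0 (no overlap).
|Q∩R|: x∈[5,8], y∈[6,7] → 3·1 = 3.
|P∩Q∩R| = 0.
|P ∪ Q ∪ R| = 40 − 7 + 0 = 33.00.

33.00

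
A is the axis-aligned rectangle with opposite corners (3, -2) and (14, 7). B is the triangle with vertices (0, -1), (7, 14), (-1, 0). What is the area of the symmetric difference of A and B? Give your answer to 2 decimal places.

|A| = 99, |B| = 11, |A∩B| = 0.5762.
|A △ B| = |A| + |B| − 2·|A∩B| = 99 + 11 − 1.1524 = 108.85.

108.85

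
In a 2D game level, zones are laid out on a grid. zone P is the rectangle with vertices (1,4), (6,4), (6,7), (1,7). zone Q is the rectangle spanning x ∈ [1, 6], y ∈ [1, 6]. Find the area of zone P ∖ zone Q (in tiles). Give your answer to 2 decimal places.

5.00

|zone P∩zone Q|: x∈[1,6], y∈[4,6] → 5·2 = 10.
|zone P| = 15.
|zone P ∖ zone Q| = |zone P| − |zone P∩zone Q| = 15 − 10 = 5.00.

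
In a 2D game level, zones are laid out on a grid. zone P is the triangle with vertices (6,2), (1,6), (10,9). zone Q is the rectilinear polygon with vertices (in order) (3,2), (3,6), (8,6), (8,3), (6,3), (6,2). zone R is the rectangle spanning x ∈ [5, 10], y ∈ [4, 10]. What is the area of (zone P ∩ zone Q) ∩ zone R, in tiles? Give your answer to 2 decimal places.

5.36

The region (zone P ∩ zone Q) ∩ zone R is the polygon with vertices (8,6), (8,5.5), (7.143,4), (5,4), (5,6).
By the shoelace formula its area is 5.36.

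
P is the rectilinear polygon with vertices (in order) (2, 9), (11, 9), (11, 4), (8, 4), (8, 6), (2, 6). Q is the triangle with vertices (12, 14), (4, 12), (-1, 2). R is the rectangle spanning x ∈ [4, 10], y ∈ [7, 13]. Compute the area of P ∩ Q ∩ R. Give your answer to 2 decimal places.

3.00

The intersection is the polygon with vertices (4.417,7), (4,7), (4,9), (6.583,9).
By the shoelace formula its area is 3.00.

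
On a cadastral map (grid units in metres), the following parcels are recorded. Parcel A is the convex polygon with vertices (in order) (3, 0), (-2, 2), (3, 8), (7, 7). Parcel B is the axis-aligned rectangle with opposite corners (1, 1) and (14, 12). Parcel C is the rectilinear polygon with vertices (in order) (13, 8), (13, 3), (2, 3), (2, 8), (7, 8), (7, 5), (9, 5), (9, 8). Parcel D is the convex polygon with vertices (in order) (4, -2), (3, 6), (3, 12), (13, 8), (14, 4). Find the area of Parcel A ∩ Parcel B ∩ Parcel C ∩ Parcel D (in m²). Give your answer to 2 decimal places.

The intersection is the polygon with vertices (4.714,3), (3.375,3), (3,6), (3,8), (7,7).
By the shoelace formula its area is 12.87.

12.87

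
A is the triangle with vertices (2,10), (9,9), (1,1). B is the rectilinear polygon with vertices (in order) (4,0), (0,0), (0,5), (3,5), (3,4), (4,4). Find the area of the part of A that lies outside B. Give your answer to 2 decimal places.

|A| = 32, |A∩B| = 5.6111.
|A ∖ B| = |A| − |A∩B| = 32 − 5.6111 = 26.39.

26.39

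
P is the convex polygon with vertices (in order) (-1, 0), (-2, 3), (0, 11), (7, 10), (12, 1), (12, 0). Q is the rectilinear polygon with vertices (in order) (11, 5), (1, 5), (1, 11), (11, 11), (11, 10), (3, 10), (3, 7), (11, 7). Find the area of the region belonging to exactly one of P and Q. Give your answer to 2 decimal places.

99.47

|P| = 113.5, |Q| = 36, |P∩Q| = 25.0159.
|P △ Q| = |P| + |Q| − 2·|P∩Q| = 113.5 + 36 − 50.0317 = 99.47.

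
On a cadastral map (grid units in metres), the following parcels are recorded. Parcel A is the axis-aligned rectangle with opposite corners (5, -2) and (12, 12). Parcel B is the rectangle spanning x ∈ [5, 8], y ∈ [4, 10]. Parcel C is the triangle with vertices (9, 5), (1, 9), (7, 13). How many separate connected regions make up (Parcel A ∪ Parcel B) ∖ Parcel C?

2

(Parcel A ∪ Parcel B) ∖ Parcel C splits into 2 disjoint pieces (area 0.0833, area 80.125).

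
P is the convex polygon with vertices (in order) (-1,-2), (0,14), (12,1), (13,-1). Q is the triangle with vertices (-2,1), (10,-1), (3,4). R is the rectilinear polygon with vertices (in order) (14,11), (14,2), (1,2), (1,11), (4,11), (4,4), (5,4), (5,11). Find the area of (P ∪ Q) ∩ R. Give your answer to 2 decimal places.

48.18

The region (P ∪ Q) ∩ R is the polygon with vertices (4,9.667), (4,4), (5,4), (5,8.583), (11.077,2), (1,2), (1,11), (2.769,11).
By the shoelace formula its area is 48.18.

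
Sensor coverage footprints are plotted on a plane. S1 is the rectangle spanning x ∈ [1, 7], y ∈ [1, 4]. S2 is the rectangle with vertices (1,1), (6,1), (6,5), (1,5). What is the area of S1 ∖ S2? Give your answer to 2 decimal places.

|S1∩S2|: x∈[1,6], y∈[1,4] → 5·3 = 15.
|S1| = 18.
|S1 ∖ S2| = |S1| − |S1∩S2| = 18 − 15 = 3.00.

3.00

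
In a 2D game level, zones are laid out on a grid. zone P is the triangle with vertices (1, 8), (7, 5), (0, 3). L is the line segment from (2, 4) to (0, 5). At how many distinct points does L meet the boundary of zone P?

The segment meets the boundary at (0.364,4.818).

1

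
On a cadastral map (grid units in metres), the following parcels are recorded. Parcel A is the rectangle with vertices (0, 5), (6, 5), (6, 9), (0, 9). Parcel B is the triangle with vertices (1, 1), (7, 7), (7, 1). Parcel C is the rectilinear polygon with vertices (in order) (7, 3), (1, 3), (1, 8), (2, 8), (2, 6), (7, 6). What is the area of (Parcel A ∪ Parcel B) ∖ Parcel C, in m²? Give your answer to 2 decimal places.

27.50

|Parcel A ∪ Parcel B| = 41.5.
|(Parcel A ∪ Parcel B) ∩ Parcel C| = 14.
|(Parcel A ∪ Parcel B) ∖ Parcel C| = 41.5 − 14 = 27.50.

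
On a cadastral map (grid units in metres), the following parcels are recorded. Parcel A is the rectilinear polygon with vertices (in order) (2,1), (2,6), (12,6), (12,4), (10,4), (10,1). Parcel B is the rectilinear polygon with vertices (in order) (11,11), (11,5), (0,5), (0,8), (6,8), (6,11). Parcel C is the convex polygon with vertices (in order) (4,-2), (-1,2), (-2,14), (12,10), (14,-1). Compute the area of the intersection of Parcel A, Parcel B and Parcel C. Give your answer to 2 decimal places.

The intersection is the polygon with vertices (11,6), (11,5), (2,5), (2,6).
By the shoelace formula its area is 9.00.

9.00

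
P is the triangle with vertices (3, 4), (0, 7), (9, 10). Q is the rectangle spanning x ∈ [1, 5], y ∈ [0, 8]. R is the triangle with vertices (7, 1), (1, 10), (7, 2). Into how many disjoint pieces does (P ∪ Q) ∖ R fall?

(P ∪ Q) ∖ R splits into 2 disjoint pieces (area 27.3333, area 10.1667).

2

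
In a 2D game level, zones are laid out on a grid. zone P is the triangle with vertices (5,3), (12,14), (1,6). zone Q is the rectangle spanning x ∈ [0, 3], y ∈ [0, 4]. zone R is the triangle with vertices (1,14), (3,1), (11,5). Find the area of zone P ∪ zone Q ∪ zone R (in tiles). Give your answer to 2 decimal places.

78.73

By inclusion–exclusion:
Individual areas: |zone P| = 32.5, |zone Q| = 12, |zone R| = 56.
|zone P∩zone Q| = 0.
|zone P∩zone R| = 21.0763.
|zone Q∩zone R| = 0.6923.
|zone P∩zone Q∩zone R| = 0.
|zone P ∪ zone Q ∪ zone R| = 100.5 − 21.7686 + 0 = 78.73.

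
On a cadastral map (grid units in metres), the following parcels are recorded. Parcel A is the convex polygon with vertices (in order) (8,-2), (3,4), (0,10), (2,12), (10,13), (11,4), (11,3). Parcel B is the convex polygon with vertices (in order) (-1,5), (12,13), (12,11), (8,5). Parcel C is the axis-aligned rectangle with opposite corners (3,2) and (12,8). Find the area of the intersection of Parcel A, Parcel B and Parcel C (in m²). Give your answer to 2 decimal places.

The intersection is the polygon with vertices (3.875,8), (10,8), (8,5), (3,5), (3,7.462).
By the shoelace formula its area is 17.76.

17.76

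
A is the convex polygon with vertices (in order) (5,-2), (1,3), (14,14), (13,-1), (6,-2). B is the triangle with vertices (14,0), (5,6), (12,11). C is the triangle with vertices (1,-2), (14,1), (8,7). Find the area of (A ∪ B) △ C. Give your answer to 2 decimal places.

|A ∪ B| = 115.9748.
|(A ∪ B) ∩ C| = 44.4642.
|(A ∪ B) △ C| = 115.9748 + 48 − 88.9283 = 75.05.

75.05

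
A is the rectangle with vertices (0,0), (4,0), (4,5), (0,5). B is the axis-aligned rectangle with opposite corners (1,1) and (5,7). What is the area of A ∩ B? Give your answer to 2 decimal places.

12.00

|A∩B|: x∈[1,4], y∈[1,5] → 3·4 = 12.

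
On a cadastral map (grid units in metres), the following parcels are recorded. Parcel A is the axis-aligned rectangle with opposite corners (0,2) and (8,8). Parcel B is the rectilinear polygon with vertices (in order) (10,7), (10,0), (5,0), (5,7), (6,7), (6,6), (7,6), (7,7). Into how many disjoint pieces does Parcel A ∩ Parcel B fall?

1

Parcel A ∩ Parcel B is a single connected region.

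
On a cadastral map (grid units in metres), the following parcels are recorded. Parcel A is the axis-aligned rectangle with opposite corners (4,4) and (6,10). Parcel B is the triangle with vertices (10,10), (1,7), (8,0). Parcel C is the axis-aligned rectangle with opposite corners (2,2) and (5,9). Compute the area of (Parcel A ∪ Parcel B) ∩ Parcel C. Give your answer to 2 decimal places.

10.83

The region (Parcel A ∪ Parcel B) ∩ Parcel C is the polygon with vertices (4,4), (2,6), (2,7.333), (4,8), (4,9), (5,9), (5,3).
By the shoelace formula its area is 10.83.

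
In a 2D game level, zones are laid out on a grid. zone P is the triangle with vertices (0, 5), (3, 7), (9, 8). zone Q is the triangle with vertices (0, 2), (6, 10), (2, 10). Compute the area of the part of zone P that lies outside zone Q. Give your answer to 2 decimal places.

|zone P| = 4.5, |zone P∩zone Q| = 1.8058.
|zone P ∖ zone Q| = |zone P| − |zone P∩zone Q| = 4.5 − 1.8058 = 2.69.

2.69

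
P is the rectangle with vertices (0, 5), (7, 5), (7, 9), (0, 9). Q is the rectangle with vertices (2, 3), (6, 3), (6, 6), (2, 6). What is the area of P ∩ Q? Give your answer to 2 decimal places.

4.00

|P∩Q|: x∈[2,6], y∈[5,6] → 4·1 = 4.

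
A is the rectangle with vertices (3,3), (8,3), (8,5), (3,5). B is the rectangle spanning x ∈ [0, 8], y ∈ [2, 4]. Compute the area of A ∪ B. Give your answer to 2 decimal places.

21.00

By inclusion–exclusion:
Individual areas: |A| = 10, |B| = 16.
|A∩B|: x∈[3,8], y∈[3,4] → 5·1 = 5.
|A ∪ B| = 26 − 5 = 21.00.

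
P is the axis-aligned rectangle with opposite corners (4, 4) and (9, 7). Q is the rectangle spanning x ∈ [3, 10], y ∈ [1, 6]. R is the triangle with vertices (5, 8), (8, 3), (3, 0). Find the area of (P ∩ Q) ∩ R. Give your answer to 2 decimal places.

The region (P ∩ Q) ∩ R is the polygon with vertices (4,4), (4.5,6), (6.2,6), (7.4,4).
By the shoelace formula its area is 5.10.

5.10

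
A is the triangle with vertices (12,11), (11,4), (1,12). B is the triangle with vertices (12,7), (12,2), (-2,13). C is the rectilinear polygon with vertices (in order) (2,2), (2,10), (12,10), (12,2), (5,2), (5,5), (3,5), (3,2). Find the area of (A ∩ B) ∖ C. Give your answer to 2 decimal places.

1.04

|A ∩ B| = 16.6154.
|(A ∩ B) ∩ C| = 15.5769.
|(A ∩ B) ∖ C| = 16.6154 − 15.5769 = 1.04.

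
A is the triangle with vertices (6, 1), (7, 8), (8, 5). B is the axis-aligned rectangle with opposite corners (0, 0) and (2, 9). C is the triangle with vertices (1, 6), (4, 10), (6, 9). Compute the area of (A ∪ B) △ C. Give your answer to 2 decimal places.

|A ∪ B| = 23.
|(A ∪ B) ∩ C| = 0.3667.
|(A ∪ B) △ C| = 23 + 5.5 − 0.7333 = 27.77.

27.77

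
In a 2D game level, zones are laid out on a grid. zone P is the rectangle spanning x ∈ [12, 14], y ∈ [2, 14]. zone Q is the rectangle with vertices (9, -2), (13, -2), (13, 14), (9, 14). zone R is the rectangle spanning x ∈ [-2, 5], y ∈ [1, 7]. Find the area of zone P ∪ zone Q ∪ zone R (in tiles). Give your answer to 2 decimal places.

By inclusion–exclusion:
Individual areas: |zone P| = 24, |zone Q| = 64, |zone R| = 42.
|zone P∩zone Q|: x∈[12,13], y∈[2,14] → 1·12 = 12.
|zone P∩zone R| = 0 (no overlap).
|zone Q∩zone R| = 0 (no overlap).
|zone P∩zone Q∩zone R| = 0.
|zone P ∪ zone Q ∪ zone R| = 130 − 12 + 0 = 118.00.

118.00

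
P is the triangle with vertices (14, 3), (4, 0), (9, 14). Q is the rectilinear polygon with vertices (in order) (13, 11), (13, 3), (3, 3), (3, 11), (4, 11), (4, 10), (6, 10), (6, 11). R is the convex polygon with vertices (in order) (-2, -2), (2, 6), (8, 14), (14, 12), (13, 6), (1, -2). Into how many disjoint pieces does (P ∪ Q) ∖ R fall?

3

(P ∪ Q) ∖ R splits into 3 disjoint pieces (area 3.6667, area 0.0475, area 16.1).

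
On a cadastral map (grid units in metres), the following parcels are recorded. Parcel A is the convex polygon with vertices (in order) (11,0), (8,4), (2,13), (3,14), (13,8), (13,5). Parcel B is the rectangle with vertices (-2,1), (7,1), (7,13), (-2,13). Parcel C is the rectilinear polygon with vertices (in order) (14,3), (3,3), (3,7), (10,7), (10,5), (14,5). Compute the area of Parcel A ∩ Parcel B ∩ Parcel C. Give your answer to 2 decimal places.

0.75

The intersection is the polygon with vertices (7,5.5), (6,7), (7,7).
By the shoelace formula its area is 0.75.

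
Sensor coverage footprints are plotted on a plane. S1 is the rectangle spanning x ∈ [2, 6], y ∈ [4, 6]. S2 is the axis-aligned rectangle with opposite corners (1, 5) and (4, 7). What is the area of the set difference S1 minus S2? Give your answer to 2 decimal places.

6.00

|S1∩S2|: x∈[2,4], y∈[5,6] → 2·1 = 2.
|S1| = 8.
|S1 ∖ S2| = |S1| − |S1∩S2| = 8 − 2 = 6.00.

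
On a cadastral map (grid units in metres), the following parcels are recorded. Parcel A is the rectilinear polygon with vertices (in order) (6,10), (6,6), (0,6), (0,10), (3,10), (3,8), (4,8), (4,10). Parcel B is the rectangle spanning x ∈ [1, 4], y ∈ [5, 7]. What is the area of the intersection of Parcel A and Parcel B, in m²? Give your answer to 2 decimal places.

3.00

The intersection is the polygon with vertices (1,6), (1,7), (4,7), (4,6).
By the shoelace formula its area is 3.00.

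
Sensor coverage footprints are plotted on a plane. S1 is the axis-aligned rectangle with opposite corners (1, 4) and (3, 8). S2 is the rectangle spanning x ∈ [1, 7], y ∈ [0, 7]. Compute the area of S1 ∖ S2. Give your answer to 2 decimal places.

2.00

|S1∩S2|: x∈[1,3], y∈[4,7] → 2·3 = 6.
|S1| = 8.
|S1 ∖ S2| = |S1| − |S1∩S2| = 8 − 6 = 2.00.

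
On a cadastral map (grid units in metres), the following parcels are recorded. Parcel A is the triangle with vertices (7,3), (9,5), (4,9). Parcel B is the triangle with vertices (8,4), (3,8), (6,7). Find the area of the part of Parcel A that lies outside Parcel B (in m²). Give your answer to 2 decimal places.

6.55

|Parcel A| = 9, |Parcel A∩Parcel B| = 2.45.
|Parcel A ∖ Parcel B| = |Parcel A| − |Parcel A∩Parcel B| = 9 − 2.45 = 6.55.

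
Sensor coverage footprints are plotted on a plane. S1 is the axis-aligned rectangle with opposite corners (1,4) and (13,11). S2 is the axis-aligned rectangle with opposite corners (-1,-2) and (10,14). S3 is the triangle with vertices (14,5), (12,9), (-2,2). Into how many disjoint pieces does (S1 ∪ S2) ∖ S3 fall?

2

(S1 ∪ S2) ∖ S3 splits into 2 disjoint pieces (area 104.25, area 59).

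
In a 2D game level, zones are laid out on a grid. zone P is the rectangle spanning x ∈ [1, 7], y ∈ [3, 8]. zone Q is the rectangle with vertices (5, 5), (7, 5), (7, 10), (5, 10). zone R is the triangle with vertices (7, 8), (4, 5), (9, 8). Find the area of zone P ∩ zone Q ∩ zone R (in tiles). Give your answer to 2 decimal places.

1.60

The intersection is the polygon with vertices (5,6), (7,8), (7,6.8), (5,5.6).
By the shoelace formula its area is 1.60.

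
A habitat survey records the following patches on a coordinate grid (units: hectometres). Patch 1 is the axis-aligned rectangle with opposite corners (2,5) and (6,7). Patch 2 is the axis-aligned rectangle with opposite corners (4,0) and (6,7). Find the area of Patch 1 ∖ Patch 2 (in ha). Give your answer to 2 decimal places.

4.00

|Patch 1∩Patch 2|: x∈[4,6], y∈[5,7] → 2·2 = 4.
|Patch 1| = 8.
|Patch 1 ∖ Patch 2| = |Patch 1| − |Patch 1∩Patch 2| = 8 − 4 = 4.00.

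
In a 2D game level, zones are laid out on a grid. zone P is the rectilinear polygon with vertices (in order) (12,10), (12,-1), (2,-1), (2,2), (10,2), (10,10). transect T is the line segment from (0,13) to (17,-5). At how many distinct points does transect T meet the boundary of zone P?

The segment meets the boundary at (12,0.294), (10,2.412).

2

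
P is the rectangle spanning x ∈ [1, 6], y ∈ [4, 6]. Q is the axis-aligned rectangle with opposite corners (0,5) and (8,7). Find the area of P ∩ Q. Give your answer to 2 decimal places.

|P∩Q|: x∈[1,6], y∈[5,6] → 5·1 = 5.

5.00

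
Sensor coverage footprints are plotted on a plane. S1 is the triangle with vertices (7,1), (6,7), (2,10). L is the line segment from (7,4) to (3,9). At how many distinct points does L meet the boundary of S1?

The segment meets the boundary at (6.368,4.789).

1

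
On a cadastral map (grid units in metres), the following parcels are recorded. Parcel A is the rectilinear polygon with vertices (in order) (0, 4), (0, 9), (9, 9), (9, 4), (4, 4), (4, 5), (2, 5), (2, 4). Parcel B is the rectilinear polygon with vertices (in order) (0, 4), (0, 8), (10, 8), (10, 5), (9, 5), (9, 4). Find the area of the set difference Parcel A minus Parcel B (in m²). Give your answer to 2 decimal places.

9.00

|Parcel A| = 43, |Parcel A∩Parcel B| = 34.
|Parcel A ∖ Parcel B| = |Parcel A| − |Parcel A∩Parcel B| = 43 − 34 = 9.00.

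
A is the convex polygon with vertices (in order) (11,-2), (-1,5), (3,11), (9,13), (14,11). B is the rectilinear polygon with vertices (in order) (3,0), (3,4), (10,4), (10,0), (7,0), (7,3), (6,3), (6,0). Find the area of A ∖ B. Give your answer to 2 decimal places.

112.97

|A| = 132.5, |A∩B| = 19.5298.
|A ∖ B| = |A| − |A∩B| = 132.5 − 19.5298 = 112.97.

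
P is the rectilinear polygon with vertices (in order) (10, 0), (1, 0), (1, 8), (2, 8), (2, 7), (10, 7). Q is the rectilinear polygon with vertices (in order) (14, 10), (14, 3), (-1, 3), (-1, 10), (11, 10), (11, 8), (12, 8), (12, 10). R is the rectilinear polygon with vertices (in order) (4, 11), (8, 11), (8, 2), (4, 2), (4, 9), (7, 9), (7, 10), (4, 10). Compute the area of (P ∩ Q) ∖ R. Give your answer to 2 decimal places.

21.00

|P ∩ Q| = 37.
|(P ∩ Q) ∩ R| = 16.
|(P ∩ Q) ∖ R| = 37 − 16 = 21.00.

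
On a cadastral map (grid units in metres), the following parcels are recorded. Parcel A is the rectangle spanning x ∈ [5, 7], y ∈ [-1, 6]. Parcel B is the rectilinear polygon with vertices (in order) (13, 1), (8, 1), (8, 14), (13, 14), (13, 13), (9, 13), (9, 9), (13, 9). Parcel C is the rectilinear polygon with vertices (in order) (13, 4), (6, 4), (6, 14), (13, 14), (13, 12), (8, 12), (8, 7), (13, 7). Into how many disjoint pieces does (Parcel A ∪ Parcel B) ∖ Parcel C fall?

3

(Parcel A ∪ Parcel B) ∖ Parcel C splits into 3 disjoint pieces (area 12, area 15, area 13).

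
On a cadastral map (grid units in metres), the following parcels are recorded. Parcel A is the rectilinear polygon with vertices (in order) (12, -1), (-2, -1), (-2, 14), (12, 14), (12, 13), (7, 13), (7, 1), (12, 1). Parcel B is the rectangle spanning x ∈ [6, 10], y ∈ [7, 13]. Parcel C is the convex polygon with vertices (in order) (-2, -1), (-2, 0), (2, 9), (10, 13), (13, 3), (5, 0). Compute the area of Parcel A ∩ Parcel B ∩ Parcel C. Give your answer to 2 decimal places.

4.25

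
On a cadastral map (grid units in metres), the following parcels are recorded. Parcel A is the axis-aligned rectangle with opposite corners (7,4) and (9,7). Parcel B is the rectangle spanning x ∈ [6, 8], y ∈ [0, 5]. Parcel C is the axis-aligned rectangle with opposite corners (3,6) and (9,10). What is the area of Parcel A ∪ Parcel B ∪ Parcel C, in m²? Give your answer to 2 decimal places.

By inclusion–exclusion:
Individual areas: |Parcel A| = 6, |Parcel B| = 10, |Parcel C| = 24.
|Parcel A∩Parcel B|: x∈[7,8], y∈[4,5] → 1·1 = 1.
|Parcel A∩Parcel C|: x∈[7,9], y∈[6,7] → 2·1 = 2.
|Parcel B∩Parcel C| = 0 (no overlap).
|Parcel A∩Parcel B∩Parcel C| = 0.
|Parcel A ∪ Parcel B ∪ Parcel C| = 40 − 3 + 0 = 37.00.

37.00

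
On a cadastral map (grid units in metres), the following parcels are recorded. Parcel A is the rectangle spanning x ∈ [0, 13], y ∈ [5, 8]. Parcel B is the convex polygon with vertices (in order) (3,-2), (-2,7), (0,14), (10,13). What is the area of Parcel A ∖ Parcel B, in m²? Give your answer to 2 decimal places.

|Parcel A| = 39, |Parcel A∩Parcel B| = 20.9.
|Parcel A ∖ Parcel B| = |Parcel A| − |Parcel A∩Parcel B| = 39 − 20.9 = 18.10.

18.10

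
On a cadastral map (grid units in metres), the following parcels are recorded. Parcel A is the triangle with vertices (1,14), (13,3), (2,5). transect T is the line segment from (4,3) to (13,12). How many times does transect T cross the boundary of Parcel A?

The segment meets the boundary at (8.304,7.304), (5.385,4.385).

2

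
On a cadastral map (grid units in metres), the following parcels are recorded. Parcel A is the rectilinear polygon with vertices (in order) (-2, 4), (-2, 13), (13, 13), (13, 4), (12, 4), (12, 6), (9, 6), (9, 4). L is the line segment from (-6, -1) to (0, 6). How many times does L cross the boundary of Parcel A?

The segment meets the boundary at (-1.714,4).

1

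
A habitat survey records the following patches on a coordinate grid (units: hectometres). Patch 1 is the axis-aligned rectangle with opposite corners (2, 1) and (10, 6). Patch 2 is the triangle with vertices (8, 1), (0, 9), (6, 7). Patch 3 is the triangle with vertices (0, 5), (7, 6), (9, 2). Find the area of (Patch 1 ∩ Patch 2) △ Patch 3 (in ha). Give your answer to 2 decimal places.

|Patch 1 ∩ Patch 2| = 8.3333.
|(Patch 1 ∩ Patch 2) ∩ Patch 3| = 6.3636.
|(Patch 1 ∩ Patch 2) △ Patch 3| = 8.3333 + 15 − 12.7273 = 10.61.

10.61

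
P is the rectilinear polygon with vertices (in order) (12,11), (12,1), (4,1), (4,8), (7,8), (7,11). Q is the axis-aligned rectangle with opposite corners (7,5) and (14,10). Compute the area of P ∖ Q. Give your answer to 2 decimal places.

|P| = 71, |P∩Q| = 25.
|P ∖ Q| = |P| − |P∩Q| = 71 − 25 = 46.00.

46.00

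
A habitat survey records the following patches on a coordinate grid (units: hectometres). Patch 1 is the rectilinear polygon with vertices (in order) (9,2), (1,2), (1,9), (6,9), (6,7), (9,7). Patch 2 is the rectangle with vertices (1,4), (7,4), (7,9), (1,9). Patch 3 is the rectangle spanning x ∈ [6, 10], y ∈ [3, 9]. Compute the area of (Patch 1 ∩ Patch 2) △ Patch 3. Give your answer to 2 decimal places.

|Patch 1 ∩ Patch 2| = 28.
|(Patch 1 ∩ Patch 2) ∩ Patch 3| = 3.
|(Patch 1 ∩ Patch 2) △ Patch 3| = 28 + 24 − 6 = 46.00.

46.00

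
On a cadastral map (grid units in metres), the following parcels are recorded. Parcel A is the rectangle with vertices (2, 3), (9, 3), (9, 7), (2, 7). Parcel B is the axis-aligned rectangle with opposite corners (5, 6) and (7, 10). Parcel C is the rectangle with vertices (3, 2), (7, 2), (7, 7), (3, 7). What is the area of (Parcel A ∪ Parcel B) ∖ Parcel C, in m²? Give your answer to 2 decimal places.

|Parcel A ∪ Parcel B| = 34.
|(Parcel A ∪ Parcel B) ∩ Parcel C| = 16.
|(Parcel A ∪ Parcel B) ∖ Parcel C| = 34 − 16 = 18.00.

18.00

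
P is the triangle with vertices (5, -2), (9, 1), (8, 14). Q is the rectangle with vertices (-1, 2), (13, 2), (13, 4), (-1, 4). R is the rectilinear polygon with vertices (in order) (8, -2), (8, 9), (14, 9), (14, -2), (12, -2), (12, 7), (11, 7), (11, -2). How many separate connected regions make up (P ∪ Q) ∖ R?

(P ∪ Q) ∖ R splits into 2 disjoint pieces (area 35.4615, area 2).

2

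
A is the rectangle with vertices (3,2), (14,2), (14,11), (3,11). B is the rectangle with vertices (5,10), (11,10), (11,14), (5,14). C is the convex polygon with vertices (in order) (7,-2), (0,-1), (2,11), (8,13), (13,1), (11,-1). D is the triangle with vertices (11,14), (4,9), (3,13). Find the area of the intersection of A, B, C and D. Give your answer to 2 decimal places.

The intersection is the polygon with vertices (5,11), (6.8,11), (5.4,10), (5,10).
By the shoelace formula its area is 1.10.

1.10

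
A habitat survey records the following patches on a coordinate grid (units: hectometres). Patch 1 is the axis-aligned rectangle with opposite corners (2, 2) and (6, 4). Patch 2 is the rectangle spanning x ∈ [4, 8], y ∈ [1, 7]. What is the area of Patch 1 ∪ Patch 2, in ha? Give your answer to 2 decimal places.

28.00

By inclusion–exclusion:
Individual areas: |Patch 1| = 8, |Patch 2| = 24.
|Patch 1∩Patch 2|: x∈[4,6], y∈[2,4] → 2·2 = 4.
|Patch 1 ∪ Patch 2| = 32 − 4 = 28.00.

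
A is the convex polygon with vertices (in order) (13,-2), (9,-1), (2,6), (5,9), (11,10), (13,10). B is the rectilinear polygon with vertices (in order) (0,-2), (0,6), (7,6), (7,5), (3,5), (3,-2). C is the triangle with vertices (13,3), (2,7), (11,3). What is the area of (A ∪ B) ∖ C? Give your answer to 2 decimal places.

|A ∪ B| = 111.5.
|(A ∪ B) ∩ C| = 3.9795.
|(A ∪ B) ∖ C| = 111.5 − 3.9795 = 107.52.

107.52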